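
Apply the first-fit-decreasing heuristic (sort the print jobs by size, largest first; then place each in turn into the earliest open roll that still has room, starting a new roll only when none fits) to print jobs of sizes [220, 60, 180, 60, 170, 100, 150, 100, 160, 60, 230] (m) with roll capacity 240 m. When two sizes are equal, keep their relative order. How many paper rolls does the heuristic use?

Sorted descending: 230, 220, 180, 170, 160, 150, 100, 100, 60, 60, 60.
  230 → roll 1 (new)  [load 230/240]
  220 → roll 2 (new)  [load 220/240]
  180 → roll 3 (new)  [load 180/240]
  170 → roll 4 (new)  [load 170/240]
  160 → roll 5 (new)  [load 160/240]
  150 → roll 6 (new)  [load 150/240]
  100 → roll 7 (new)  [load 100/240]
  100 → roll 7  [load 200/240]
  60 → roll 3  [load 240/240]
  60 → roll 4  [load 230/240]
  60 → roll 5  [load 220/240]
7 paper rolls opened.

7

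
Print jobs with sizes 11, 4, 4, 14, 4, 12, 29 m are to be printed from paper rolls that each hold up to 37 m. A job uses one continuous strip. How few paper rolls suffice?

3

Total = 29 + 14 + 12 + 11 + 4 + 4 + 4 = 78 m.
Lower bound: ⌈78/37⌉ = 3 paper rolls.
A packing using 3 paper rolls:
  roll 1: 29 + 4 + 4 = 37
  roll 2: 14 + 12 + 11 = 37
  roll 3: 4 = 4
This matches the lower bound, so 3 is optimal.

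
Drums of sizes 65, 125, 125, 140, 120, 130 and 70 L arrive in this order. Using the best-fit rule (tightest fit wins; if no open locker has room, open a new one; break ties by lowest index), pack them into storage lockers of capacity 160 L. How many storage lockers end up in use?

  65 → locker 1 (new)  [load 65/160]
  125 → locker 2 (new)  [load 125/160]
  125 → locker 3 (new)  [load 125/160]
  140 → locker 4 (new)  [load 140/160]
  120 → locker 5 (new)  [load 120/160]
  130 → locker 6 (new)  [load 130/160]
  70 → locker 1  [load 135/160]
6 storage lockers opened.

6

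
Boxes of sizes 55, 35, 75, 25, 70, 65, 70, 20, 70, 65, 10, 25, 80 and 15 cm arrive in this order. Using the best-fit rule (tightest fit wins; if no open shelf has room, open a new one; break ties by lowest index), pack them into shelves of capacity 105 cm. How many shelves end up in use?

  55 → shelf 1 (new)  [load 55/105]
  35 → shelf 1  [load 90/105]
  75 → shelf 2 (new)  [load 75/105]
  25 → shelf 2  [load 100/105]
  70 → shelf 3 (new)  [load 70/105]
  65 → shelf 4 (new)  [load 65/105]
  70 → shelf 5 (new)  [load 70/105]
  20 → shelf 3  [load 90/105]
  70 → shelf 6 (new)  [load 70/105]
  65 → shelf 7 (new)  [load 65/105]
  10 → shelf 1  [load 100/105]
  25 → shelf 5  [load 95/105]
  80 → shelf 8 (new)  [load 80/105]
  15 → shelf 3  [load 105/105]
8 shelves opened.

8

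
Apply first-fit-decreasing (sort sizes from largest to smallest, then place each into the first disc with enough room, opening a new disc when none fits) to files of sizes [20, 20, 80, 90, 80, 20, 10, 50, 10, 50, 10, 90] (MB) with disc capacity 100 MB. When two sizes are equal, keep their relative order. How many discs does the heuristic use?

Sorted descending: 90, 90, 80, 80, 50, 50, 20, 20, 20, 10, 10, 10.
  90 → disc 1 (new)  [load 90/100]
  90 → disc 2 (new)  [load 90/100]
  80 → disc 3 (new)  [load 80/100]
  80 → disc 4 (new)  [load 80/100]
  50 → disc 5 (new)  [load 50/100]
  50 → disc 5  [load 100/100]
  20 → disc 3  [load 100/100]
  20 → disc 4  [load 100/100]
  20 → disc 6 (new)  [load 20/100]
  10 → disc 1  [load 100/100]
  10 → disc 2  [load 100/100]
  10 → disc 6  [load 30/100]
6 discs opened.

6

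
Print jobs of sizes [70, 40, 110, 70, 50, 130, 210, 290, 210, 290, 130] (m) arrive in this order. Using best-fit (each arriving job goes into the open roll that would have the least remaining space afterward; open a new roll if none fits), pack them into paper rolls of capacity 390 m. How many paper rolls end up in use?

  70 → roll 1 (new)  [load 70/390]
  40 → roll 1  [load 110/390]
  110 → roll 1  [load 220/390]
  70 → roll 1  [load 290/390]
  50 → roll 1  [load 340/390]
  130 → roll 2 (new)  [load 130/390]
  210 → roll 2  [load 340/390]
  290 → roll 3 (new)  [load 290/390]
  210 → roll 4 (new)  [load 210/390]
  290 → roll 5 (new)  [load 290/390]
  130 → roll 4  [load 340/390]
5 paper rolls opened.

5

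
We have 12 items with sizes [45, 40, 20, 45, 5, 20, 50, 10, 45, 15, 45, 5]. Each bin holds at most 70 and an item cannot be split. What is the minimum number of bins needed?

6

Total = 50 + 45 + 45 + 45 + 45 + 40 + 20 + 20 + 15 + 10 + 5 + 5 = 345.
Lower bound: ⌈345/70⌉ = 5 bins.
Also, 6 items each exceed 35, and no two of those can share a bin, so at least 6 bins are needed.
A packing using 6 bins:
  bin 1: 50 + 20 = 70
  bin 2: 45 + 20 + 5 = 70
  bin 3: 45 + 15 + 10 = 70
  bin 4: 45 + 5 = 50
  bin 5: 45 = 45
  bin 6: 40 = 40
This matches the lower bound, so 6 is optimal.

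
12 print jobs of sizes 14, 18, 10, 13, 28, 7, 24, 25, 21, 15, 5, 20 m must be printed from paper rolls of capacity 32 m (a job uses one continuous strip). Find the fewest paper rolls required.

Total = 28 + 25 + 24 + 21 + 20 + 18 + 15 + 14 + 13 + 10 + 7 + 5 = 200 m.
Lower bound: ⌈200/32⌉ = 7 paper rolls.
A packing using 7 paper rolls:
  roll 1: 28 = 28
  roll 2: 25 + 7 = 32
  roll 3: 24 + 5 = 29
  roll 4: 21 + 10 = 31
  roll 5: 20 = 20
  roll 6: 18 + 14 = 32
  roll 7: 15 + 13 = 28
This matches the lower bound, so 7 is optimal.

7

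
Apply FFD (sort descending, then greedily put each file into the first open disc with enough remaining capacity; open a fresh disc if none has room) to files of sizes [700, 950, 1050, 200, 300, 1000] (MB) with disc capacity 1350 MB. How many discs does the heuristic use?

Sorted descending: 1050, 1000, 950, 700, 300, 200.
  1050 → disc 1 (new)  [load 1050/1350]
  1000 → disc 2 (new)  [load 1000/1350]
  950 → disc 3 (new)  [load 950/1350]
  700 → disc 4 (new)  [load 700/1350]
  300 → disc 1  [load 1350/1350]
  200 → disc 2  [load 1200/1350]
4 discs opened.

4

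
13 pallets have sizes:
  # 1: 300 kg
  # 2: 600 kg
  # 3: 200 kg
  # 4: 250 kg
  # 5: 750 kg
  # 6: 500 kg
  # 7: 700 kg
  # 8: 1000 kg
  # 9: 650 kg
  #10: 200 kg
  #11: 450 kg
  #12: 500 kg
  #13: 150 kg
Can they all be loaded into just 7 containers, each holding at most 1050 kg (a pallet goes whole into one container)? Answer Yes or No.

A valid assignment using 7 containers:
  container 1: 1000 = 1000
  container 2: 750 + 300 = 1050
  container 3: 700 + 250 = 950
  container 4: 650 + 200 + 200 = 1050
  container 5: 600 + 450 = 1050
  container 6: 500 + 500 = 1000
  container 7: 150 = 150
Every load is within 1050 kg, so 7 containers suffice.

Yes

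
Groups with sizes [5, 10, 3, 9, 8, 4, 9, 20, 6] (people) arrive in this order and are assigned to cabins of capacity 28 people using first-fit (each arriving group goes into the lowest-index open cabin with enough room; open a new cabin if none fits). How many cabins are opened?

  5 → cabin 1 (new)  [load 5/28]
  10 → cabin 1  [load 15/28]
  3 → cabin 1  [load 18/28]
  9 → cabin 1  [load 27/28]
  8 → cabin 2 (new)  [load 8/28]
  4 → cabin 2  [load 12/28]
  9 → cabin 2  [load 21/28]
  20 → cabin 3 (new)  [load 20/28]
  6 → cabin 2  [load 27/28]
3 cabins opened.

3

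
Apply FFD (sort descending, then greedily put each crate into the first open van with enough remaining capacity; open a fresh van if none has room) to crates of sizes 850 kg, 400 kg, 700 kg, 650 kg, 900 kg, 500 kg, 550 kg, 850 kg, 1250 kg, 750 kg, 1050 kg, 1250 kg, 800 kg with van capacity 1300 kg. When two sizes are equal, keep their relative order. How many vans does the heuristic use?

Sorted descending: 1250, 1250, 1050, 900, 850, 850, 800, 750, 700, 650, 550, 500, 400.
  1250 → van 1 (new)  [load 1250/1300]
  1250 → van 2 (new)  [load 1250/1300]
  1050 → van 3 (new)  [load 1050/1300]
  900 → van 4 (new)  [load 900/1300]
  850 → van 5 (new)  [load 850/1300]
  850 → van 6 (new)  [load 850/1300]
  800 → van 7 (new)  [load 800/1300]
  750 → van 8 (new)  [load 750/1300]
  700 → van 9 (new)  [load 700/1300]
  650 → van 10 (new)  [load 650/1300]
  550 → van 8  [load 1300/1300]
  500 → van 7  [load 1300/1300]
  400 → van 4  [load 1300/1300]
10 vans opened.

10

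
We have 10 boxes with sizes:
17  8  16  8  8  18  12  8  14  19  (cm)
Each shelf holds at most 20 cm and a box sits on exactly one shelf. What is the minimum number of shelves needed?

Total = 19 + 18 + 17 + 16 + 14 + 12 + 8 + 8 + 8 + 8 = 128 cm.
Lower bound: ⌈128/20⌉ = 7 shelves.
A packing using 8 shelves:
  shelf 1: 19 = 19
  shelf 2: 18 = 18
  shelf 3: 17 = 17
  shelf 4: 16 = 16
  shelf 5: 14 = 14
  shelf 6: 12 + 8 = 20
  shelf 7: 8 + 8 = 16
  shelf 8: 8 = 8
No arrangement into 7 shelves stays within capacity, so 8 is optimal.

8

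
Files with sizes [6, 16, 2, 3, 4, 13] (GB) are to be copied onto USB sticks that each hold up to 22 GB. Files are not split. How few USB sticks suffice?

2

Total = 16 + 13 + 6 + 4 + 3 + 2 = 44 GB.
Lower bound: ⌈44/22⌉ = 2 USB sticks.
A packing using 2 USB sticks:
  USB stick 1: 16 + 6 = 22
  USB stick 2: 13 + 4 + 3 + 2 = 22
This matches the lower bound, so 2 is optimal.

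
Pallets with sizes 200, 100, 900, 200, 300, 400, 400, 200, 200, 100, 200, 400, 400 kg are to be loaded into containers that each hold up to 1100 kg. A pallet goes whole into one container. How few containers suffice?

4

Total = 900 + 400 + 400 + 400 + 400 + 300 + 200 + 200 + 200 + 200 + 200 + 100 + 100 = 4000 kg.
Lower bound: ⌈4000/1100⌉ = 4 containers.
A packing using 4 containers:
  container 1: 900 + 200 = 1100
  container 2: 400 + 400 + 300 = 1100
  container 3: 400 + 400 + 200 + 100 = 1100
  container 4: 200 + 200 + 200 + 100 = 700
This matches the lower bound, so 4 is optimal.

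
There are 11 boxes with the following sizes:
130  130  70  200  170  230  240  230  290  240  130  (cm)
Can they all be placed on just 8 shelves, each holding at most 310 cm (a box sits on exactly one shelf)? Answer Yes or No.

Yes

A valid assignment using 8 shelves:
  shelf 1: 290 = 290
  shelf 2: 240 + 70 = 310
  shelf 3: 240 = 240
  shelf 4: 230 = 230
  shelf 5: 230 = 230
  shelf 6: 200 = 200
  shelf 7: 170 + 130 = 300
  shelf 8: 130 + 130 = 260
Every load is within 310 cm, so 8 shelves suffice.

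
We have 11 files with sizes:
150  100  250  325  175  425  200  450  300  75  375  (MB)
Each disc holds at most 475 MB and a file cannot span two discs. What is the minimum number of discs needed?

Total = 450 + 425 + 375 + 325 + 300 + 250 + 200 + 175 + 150 + 100 + 75 = 2825 MB.
Lower bound: ⌈2825/475⌉ = 6 discs.
A packing using 7 discs:
  disc 1: 450 = 450
  disc 2: 425 = 425
  disc 3: 375 + 100 = 475
  disc 4: 325 + 150 = 475
  disc 5: 300 + 175 = 475
  disc 6: 250 + 200 = 450
  disc 7: 75 = 75
No arrangement into 6 discs stays within capacity, so 7 is optimal.

7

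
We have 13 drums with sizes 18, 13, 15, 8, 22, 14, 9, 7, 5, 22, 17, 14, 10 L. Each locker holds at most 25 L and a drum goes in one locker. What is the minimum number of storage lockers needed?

8

Total = 22 + 22 + 18 + 17 + 15 + 14 + 14 + 13 + 10 + 9 + 8 + 7 + 5 = 174 L.
Lower bound: ⌈174/25⌉ = 7 storage lockers.
Also, 8 drums each exceed 25/2 L, and no two of those can share a locker, so at least 8 storage lockers are needed.
A packing using 8 storage lockers:
  locker 1: 22 = 22
  locker 2: 22 = 22
  locker 3: 18 + 7 = 25
  locker 4: 17 + 8 = 25
  locker 5: 15 + 10 = 25
  locker 6: 14 + 9 = 23
  locker 7: 14 + 5 = 19
  locker 8: 13 = 13
This matches the lower bound, so 8 is optimal.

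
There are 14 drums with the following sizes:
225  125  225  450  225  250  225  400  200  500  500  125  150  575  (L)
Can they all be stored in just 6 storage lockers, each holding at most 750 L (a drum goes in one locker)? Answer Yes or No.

Yes

A valid assignment using 6 storage lockers:
  locker 1: 575 + 150 = 725
  locker 2: 500 + 250 = 750
  locker 3: 500 + 225 = 725
  locker 4: 450 + 225 = 675
  locker 5: 400 + 225 + 125 = 750
  locker 6: 225 + 200 + 125 = 550
Every load is within 750 L, so 6 storage lockers suffice.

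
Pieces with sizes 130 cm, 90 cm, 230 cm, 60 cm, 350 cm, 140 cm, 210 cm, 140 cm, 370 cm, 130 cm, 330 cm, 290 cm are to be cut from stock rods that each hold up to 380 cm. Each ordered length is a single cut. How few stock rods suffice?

Total = 370 + 350 + 330 + 290 + 230 + 210 + 140 + 140 + 130 + 130 + 90 + 60 = 2470 cm.
Lower bound: ⌈2470/380⌉ = 7 stock rods.
A packing using 7 stock rods:
  stock rod 1: 370 = 370
  stock rod 2: 350 = 350
  stock rod 3: 330 = 330
  stock rod 4: 290 + 90 = 380
  stock rod 5: 230 + 140 = 370
  stock rod 6: 210 + 140 = 350
  stock rod 7: 130 + 130 + 60 = 320
This matches the lower bound, so 7 is optimal.

7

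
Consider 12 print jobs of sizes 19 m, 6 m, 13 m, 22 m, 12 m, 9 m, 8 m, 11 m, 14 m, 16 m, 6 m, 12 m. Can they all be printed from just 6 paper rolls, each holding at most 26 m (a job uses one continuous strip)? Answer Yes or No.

Yes

A valid assignment using 6 paper rolls:
  roll 1: 22 = 22
  roll 2: 19 + 6 = 25
  roll 3: 16 + 9 = 25
  roll 4: 14 + 12 = 26
  roll 5: 13 + 12 = 25
  roll 6: 11 + 8 + 6 = 25
Every load is within 26 m, so 6 paper rolls suffice.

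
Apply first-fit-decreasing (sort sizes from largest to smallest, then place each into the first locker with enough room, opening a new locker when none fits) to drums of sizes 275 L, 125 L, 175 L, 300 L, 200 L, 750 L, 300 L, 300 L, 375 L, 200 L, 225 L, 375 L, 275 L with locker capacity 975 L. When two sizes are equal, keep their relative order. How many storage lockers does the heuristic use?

5

Sorted descending: 750, 375, 375, 300, 300, 300, 275, 275, 225, 200, 200, 175, 125.
  750 → locker 1 (new)  [load 750/975]
  375 → locker 2 (new)  [load 375/975]
  375 → locker 2  [load 750/975]
  300 → locker 3 (new)  [load 300/975]
  300 → locker 3  [load 600/975]
  300 → locker 3  [load 900/975]
  275 → locker 4 (new)  [load 275/975]
  275 → locker 4  [load 550/975]
  225 → locker 1  [load 975/975]
  200 → locker 2  [load 950/975]
  200 → locker 4  [load 750/975]
  175 → locker 4  [load 925/975]
  125 → locker 5 (new)  [load 125/975]
5 storage lockers opened.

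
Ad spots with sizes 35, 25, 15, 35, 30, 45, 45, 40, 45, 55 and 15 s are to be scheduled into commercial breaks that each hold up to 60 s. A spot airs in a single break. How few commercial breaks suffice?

8

Total = 55 + 45 + 45 + 45 + 40 + 35 + 35 + 30 + 25 + 15 + 15 = 385 s.
Lower bound: ⌈385/60⌉ = 7 commercial breaks.
A packing using 8 commercial breaks:
  break 1: 55 = 55
  break 2: 45 + 15 = 60
  break 3: 45 + 15 = 60
  break 4: 45 = 45
  break 5: 40 = 40
  break 6: 35 + 25 = 60
  break 7: 35 = 35
  break 8: 30 = 30
No arrangement into 7 commercial breaks stays within capacity, so 8 is optimal.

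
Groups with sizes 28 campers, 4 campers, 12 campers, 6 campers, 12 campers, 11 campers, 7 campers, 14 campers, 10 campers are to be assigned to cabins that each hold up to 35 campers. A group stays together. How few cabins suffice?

3

Total = 28 + 14 + 12 + 12 + 11 + 10 + 7 + 6 + 4 = 104 campers.
Lower bound: ⌈104/35⌉ = 3 cabins.
A packing using 3 cabins:
  cabin 1: 28 + 7 = 35
  cabin 2: 14 + 11 + 10 = 35
  cabin 3: 12 + 12 + 6 + 4 = 34
This matches the lower bound, so 3 is optimal.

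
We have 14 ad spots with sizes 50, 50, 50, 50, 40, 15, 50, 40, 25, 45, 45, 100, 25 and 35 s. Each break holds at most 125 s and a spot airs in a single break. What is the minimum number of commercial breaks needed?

6

Total = 100 + 50 + 50 + 50 + 50 + 50 + 45 + 45 + 40 + 40 + 35 + 25 + 25 + 15 = 620 s.
Lower bound: ⌈620/125⌉ = 5 commercial breaks.
A packing using 6 commercial breaks:
  break 1: 100 + 25 = 125
  break 2: 50 + 50 + 25 = 125
  break 3: 50 + 50 + 15 = 115
  break 4: 50 + 45 = 95
  break 5: 45 + 40 + 40 = 125
  break 6: 35 = 35
No arrangement into 5 commercial breaks stays within capacity, so 6 is optimal.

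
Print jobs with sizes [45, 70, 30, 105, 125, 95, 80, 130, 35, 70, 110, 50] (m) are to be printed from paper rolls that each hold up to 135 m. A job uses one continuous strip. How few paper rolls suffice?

8

Total = 130 + 125 + 110 + 105 + 95 + 80 + 70 + 70 + 50 + 45 + 35 + 30 = 945 m.
Lower bound: ⌈945/135⌉ = 7 paper rolls.
Also, 8 print jobs each exceed 135/2 m, and no two of those can share a roll, so at least 8 paper rolls are needed.
A packing using 8 paper rolls:
  roll 1: 130 = 130
  roll 2: 125 = 125
  roll 3: 110 = 110
  roll 4: 105 + 30 = 135
  roll 5: 95 + 35 = 130
  roll 6: 80 + 50 = 130
  roll 7: 70 + 45 = 115
  roll 8: 70 = 70
This matches the lower bound, so 8 is optimal.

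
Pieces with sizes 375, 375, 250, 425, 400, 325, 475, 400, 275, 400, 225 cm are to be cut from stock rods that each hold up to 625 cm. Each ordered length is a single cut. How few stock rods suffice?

Total = 475 + 425 + 400 + 400 + 400 + 375 + 375 + 325 + 275 + 250 + 225 = 3925 cm.
Lower bound: ⌈3925/625⌉ = 7 stock rods.
Also, 8 pieces each exceed 625/2 cm, and no two of those can share a stock rod, so at least 8 stock rods are needed.
A packing using 8 stock rods:
  stock rod 1: 475 = 475
  stock rod 2: 425 = 425
  stock rod 3: 400 + 225 = 625
  stock rod 4: 400 = 400
  stock rod 5: 400 = 400
  stock rod 6: 375 + 250 = 625
  stock rod 7: 375 = 375
  stock rod 8: 325 + 275 = 600
This matches the lower bound, so 8 is optimal.

8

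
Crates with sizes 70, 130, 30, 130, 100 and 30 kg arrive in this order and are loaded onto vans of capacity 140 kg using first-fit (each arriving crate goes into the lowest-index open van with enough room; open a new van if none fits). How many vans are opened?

4

  70 → van 1 (new)  [load 70/140]
  130 → van 2 (new)  [load 130/140]
  30 → van 1  [load 100/140]
  130 → van 3 (new)  [load 130/140]
  100 → van 4 (new)  [load 100/140]
  30 → van 1  [load 130/140]
4 vans opened.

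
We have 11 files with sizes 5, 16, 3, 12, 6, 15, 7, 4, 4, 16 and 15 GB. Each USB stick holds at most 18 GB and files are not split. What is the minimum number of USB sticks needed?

7

Total = 16 + 16 + 15 + 15 + 12 + 7 + 6 + 5 + 4 + 4 + 3 = 103 GB.
Lower bound: ⌈103/18⌉ = 6 USB sticks.
A packing using 7 USB sticks:
  USB stick 1: 16 = 16
  USB stick 2: 16 = 16
  USB stick 3: 15 + 3 = 18
  USB stick 4: 15 = 15
  USB stick 5: 12 + 6 = 18
  USB stick 6: 7 + 5 + 4 = 16
  USB stick 7: 4 = 4
No arrangement into 6 USB sticks stays within capacity, so 7 is optimal.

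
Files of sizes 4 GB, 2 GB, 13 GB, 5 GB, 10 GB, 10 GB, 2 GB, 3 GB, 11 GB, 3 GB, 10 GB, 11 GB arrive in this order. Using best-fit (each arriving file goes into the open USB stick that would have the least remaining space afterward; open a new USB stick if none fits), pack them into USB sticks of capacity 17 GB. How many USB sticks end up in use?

  4 → USB stick 1 (new)  [load 4/17]
  2 → USB stick 1  [load 6/17]
  13 → USB stick 2 (new)  [load 13/17]
  5 → USB stick 1  [load 11/17]
  10 → USB stick 3 (new)  [load 10/17]
  10 → USB stick 4 (new)  [load 10/17]
  2 → USB stick 2  [load 15/17]
  3 → USB stick 1  [load 14/17]
  11 → USB stick 5 (new)  [load 11/17]
  3 → USB stick 1  [load 17/17]
  10 → USB stick 6 (new)  [load 10/17]
  11 → USB stick 7 (new)  [load 11/17]
7 USB sticks opened.

7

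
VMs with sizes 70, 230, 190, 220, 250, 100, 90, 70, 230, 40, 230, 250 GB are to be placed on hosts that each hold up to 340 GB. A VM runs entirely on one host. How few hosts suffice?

Total = 250 + 250 + 230 + 230 + 230 + 220 + 190 + 100 + 90 + 70 + 70 + 40 = 1970 GB.
Lower bound: ⌈1970/340⌉ = 6 hosts.
Also, 7 VMs each exceed 170 GB, and no two of those can share a host, so at least 7 hosts are needed.
A packing using 7 hosts:
  host 1: 250 + 90 = 340
  host 2: 250 + 70 = 320
  host 3: 230 + 100 = 330
  host 4: 230 + 70 + 40 = 340
  host 5: 230 = 230
  host 6: 220 = 220
  host 7: 190 = 190
This matches the lower bound, so 7 is optimal.

7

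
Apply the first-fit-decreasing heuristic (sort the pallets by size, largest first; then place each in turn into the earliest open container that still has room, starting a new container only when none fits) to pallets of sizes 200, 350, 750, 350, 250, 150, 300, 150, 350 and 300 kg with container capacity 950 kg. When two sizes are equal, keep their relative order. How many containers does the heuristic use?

4

Sorted descending: 750, 350, 350, 350, 300, 300, 250, 200, 150, 150.
  750 → container 1 (new)  [load 750/950]
  350 → container 2 (new)  [load 350/950]
  350 → container 2  [load 700/950]
  350 → container 3 (new)  [load 350/950]
  300 → container 3  [load 650/950]
  300 → container 3  [load 950/950]
  250 → container 2  [load 950/950]
  200 → container 1  [load 950/950]
  150 → container 4 (new)  [load 150/950]
  150 → container 4  [load 300/950]
4 containers opened.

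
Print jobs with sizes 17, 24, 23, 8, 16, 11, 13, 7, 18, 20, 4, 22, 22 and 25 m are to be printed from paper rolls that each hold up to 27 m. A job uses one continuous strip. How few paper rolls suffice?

10

Total = 25 + 24 + 23 + 22 + 22 + 20 + 18 + 17 + 16 + 13 + 11 + 8 + 7 + 4 = 230 m.
Lower bound: ⌈230/27⌉ = 9 paper rolls.
A packing using 10 paper rolls:
  roll 1: 25 = 25
  roll 2: 24 = 24
  roll 3: 23 + 4 = 27
  roll 4: 22 = 22
  roll 5: 22 = 22
  roll 6: 20 + 7 = 27
  roll 7: 18 + 8 = 26
  roll 8: 17 = 17
  roll 9: 16 + 11 = 27
  roll 10: 13 = 13
No arrangement into 9 paper rolls stays within capacity, so 10 is optimal.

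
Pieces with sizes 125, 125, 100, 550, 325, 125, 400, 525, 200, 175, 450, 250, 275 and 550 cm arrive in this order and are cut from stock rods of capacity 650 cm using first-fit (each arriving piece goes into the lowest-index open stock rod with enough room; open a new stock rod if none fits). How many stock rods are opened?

8

  125 → stock rod 1 (new)  [load 125/650]
  125 → stock rod 1  [load 250/650]
  100 → stock rod 1  [load 350/650]
  550 → stock rod 2 (new)  [load 550/650]
  325 → stock rod 3 (new)  [load 325/650]
  125 → stock rod 1  [load 475/650]
  400 → stock rod 4 (new)  [load 400/650]
  525 → stock rod 5 (new)  [load 525/650]
  200 → stock rod 3  [load 525/650]
  175 → stock rod 1  [load 650/650]
  450 → stock rod 6 (new)  [load 450/650]
  250 → stock rod 4  [load 650/650]
  275 → stock rod 7 (new)  [load 275/650]
  550 → stock rod 8 (new)  [load 550/650]
8 stock rods opened.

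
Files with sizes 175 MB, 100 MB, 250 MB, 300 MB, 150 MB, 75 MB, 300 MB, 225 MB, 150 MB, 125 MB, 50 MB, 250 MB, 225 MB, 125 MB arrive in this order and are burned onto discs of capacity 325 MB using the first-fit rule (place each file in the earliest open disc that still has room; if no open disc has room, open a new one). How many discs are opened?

  175 → disc 1 (new)  [load 175/325]
  100 → disc 1  [load 275/325]
  250 → disc 2 (new)  [load 250/325]
  300 → disc 3 (new)  [load 300/325]
  150 → disc 4 (new)  [load 150/325]
  75 → disc 2  [load 325/325]
  300 → disc 5 (new)  [load 300/325]
  225 → disc 6 (new)  [load 225/325]
  150 → disc 4  [load 300/325]
  125 → disc 7 (new)  [load 125/325]
  50 → disc 1  [load 325/325]
  250 → disc 8 (new)  [load 250/325]
  225 → disc 9 (new)  [load 225/325]
  125 → disc 7  [load 250/325]
9 discs opened.

9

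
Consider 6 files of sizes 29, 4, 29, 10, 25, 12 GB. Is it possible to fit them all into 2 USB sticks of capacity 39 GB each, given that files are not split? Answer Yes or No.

No

Total = 109 GB; ⌈109/39⌉ = 3.
At least 3 USB sticks are required, but only 2 are allowed.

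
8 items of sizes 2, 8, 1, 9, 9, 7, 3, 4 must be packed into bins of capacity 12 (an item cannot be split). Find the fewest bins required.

4

Total = 9 + 9 + 8 + 7 + 4 + 3 + 2 + 1 = 43.
Lower bound: ⌈43/12⌉ = 4 bins.
A packing using 4 bins:
  bin 1: 9 + 3 = 12
  bin 2: 9 + 2 + 1 = 12
  bin 3: 8 + 4 = 12
  bin 4: 7 = 7
This matches the lower bound, so 4 is optimal.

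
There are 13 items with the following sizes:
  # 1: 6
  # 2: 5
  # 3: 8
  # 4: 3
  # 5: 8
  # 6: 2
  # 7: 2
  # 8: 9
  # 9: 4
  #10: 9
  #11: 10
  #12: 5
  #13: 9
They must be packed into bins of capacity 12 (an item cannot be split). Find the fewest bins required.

Total = 10 + 9 + 9 + 9 + 8 + 8 + 6 + 5 + 5 + 4 + 3 + 2 + 2 = 80.
Lower bound: ⌈80/12⌉ = 7 bins.
A packing using 8 bins:
  bin 1: 10 + 2 = 12
  bin 2: 9 + 3 = 12
  bin 3: 9 + 2 = 11
  bin 4: 9 = 9
  bin 5: 8 + 4 = 12
  bin 6: 8 = 8
  bin 7: 6 + 5 = 11
  bin 8: 5 = 5
No arrangement into 7 bins stays within capacity, so 8 is optimal.

8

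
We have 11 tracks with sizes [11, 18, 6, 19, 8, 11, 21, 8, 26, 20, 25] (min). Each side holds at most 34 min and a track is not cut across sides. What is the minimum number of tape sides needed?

6

Total = 26 + 25 + 21 + 20 + 19 + 18 + 11 + 11 + 8 + 8 + 6 = 173 min.
Lower bound: ⌈173/34⌉ = 6 tape sides.
A packing using 6 tape sides:
  side 1: 26 + 8 = 34
  side 2: 25 + 8 = 33
  side 3: 21 + 11 = 32
  side 4: 20 + 11 = 31
  side 5: 19 + 6 = 25
  side 6: 18 = 18
This matches the lower bound, so 6 is optimal.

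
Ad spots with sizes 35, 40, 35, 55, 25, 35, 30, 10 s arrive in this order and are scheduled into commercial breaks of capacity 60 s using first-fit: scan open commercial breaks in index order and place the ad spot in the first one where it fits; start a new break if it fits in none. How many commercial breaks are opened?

  35 → break 1 (new)  [load 35/60]
  40 → break 2 (new)  [load 40/60]
  35 → break 3 (new)  [load 35/60]
  55 → break 4 (new)  [load 55/60]
  25 → break 1  [load 60/60]
  35 → break 5 (new)  [load 35/60]
  30 → break 6 (new)  [load 30/60]
  10 → break 2  [load 50/60]
6 commercial breaks opened.

6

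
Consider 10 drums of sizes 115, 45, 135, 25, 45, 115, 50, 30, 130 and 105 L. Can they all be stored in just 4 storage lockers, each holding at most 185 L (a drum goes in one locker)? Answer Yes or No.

Total = 795 L; ⌈795/185⌉ = 5.
At least 5 storage lockers are required, but only 4 are allowed.

No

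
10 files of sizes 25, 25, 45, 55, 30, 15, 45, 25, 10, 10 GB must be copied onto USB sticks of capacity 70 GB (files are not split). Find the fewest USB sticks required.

5

Total = 55 + 45 + 45 + 30 + 25 + 25 + 25 + 15 + 10 + 10 = 285 GB.
Lower bound: ⌈285/70⌉ = 5 USB sticks.
A packing using 5 USB sticks:
  USB stick 1: 55 + 15 = 70
  USB stick 2: 45 + 25 = 70
  USB stick 3: 45 + 25 = 70
  USB stick 4: 30 + 25 + 10 = 65
  USB stick 5: 10 = 10
This matches the lower bound, so 5 is optimal.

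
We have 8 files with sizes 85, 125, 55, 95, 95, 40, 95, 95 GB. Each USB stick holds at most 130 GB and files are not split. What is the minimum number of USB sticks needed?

7

Total = 125 + 95 + 95 + 95 + 95 + 85 + 55 + 40 = 685 GB.
Lower bound: ⌈685/130⌉ = 6 USB sticks.
A packing using 7 USB sticks:
  USB stick 1: 125 = 125
  USB stick 2: 95 = 95
  USB stick 3: 95 = 95
  USB stick 4: 95 = 95
  USB stick 5: 95 = 95
  USB stick 6: 85 + 40 = 125
  USB stick 7: 55 = 55
No arrangement into 6 USB sticks stays within capacity, so 7 is optimal.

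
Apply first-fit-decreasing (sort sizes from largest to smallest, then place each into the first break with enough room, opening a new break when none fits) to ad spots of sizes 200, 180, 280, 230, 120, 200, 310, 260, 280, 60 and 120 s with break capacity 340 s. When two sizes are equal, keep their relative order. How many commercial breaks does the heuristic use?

8

Sorted descending: 310, 280, 280, 260, 230, 200, 200, 180, 120, 120, 60.
  310 → break 1 (new)  [load 310/340]
  280 → break 2 (new)  [load 280/340]
  280 → break 3 (new)  [load 280/340]
  260 → break 4 (new)  [load 260/340]
  230 → break 5 (new)  [load 230/340]
  200 → break 6 (new)  [load 200/340]
  200 → break 7 (new)  [load 200/340]
  180 → break 8 (new)  [load 180/340]
  120 → break 6  [load 320/340]
  120 → break 7  [load 320/340]
  60 → break 2  [load 340/340]
8 commercial breaks opened.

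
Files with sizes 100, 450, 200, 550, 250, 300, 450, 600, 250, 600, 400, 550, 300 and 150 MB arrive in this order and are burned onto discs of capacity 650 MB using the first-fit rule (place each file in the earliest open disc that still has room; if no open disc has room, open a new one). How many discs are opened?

10

  100 → disc 1 (new)  [load 100/650]
  450 → disc 1  [load 550/650]
  200 → disc 2 (new)  [load 200/650]
  550 → disc 3 (new)  [load 550/650]
  250 → disc 2  [load 450/650]
  300 → disc 4 (new)  [load 300/650]
  450 → disc 5 (new)  [load 450/650]
  600 → disc 6 (new)  [load 600/650]
  250 → disc 4  [load 550/650]
  600 → disc 7 (new)  [load 600/650]
  400 → disc 8 (new)  [load 400/650]
  550 → disc 9 (new)  [load 550/650]
  300 → disc 10 (new)  [load 300/650]
  150 → disc 2  [load 600/650]
10 discs opened.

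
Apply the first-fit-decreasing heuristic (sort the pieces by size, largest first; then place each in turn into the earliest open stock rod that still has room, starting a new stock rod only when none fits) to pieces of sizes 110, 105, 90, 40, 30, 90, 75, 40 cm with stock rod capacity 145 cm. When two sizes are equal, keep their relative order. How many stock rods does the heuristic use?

Sorted descending: 110, 105, 90, 90, 75, 40, 40, 30.
  110 → stock rod 1 (new)  [load 110/145]
  105 → stock rod 2 (new)  [load 105/145]
  90 → stock rod 3 (new)  [load 90/145]
  90 → stock rod 4 (new)  [load 90/145]
  75 → stock rod 5 (new)  [load 75/145]
  40 → stock rod 2  [load 145/145]
  40 → stock rod 3  [load 130/145]
  30 → stock rod 1  [load 140/145]
5 stock rods opened.

5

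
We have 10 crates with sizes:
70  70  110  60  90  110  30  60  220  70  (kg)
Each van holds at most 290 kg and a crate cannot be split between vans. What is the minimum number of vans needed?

Total = 220 + 110 + 110 + 90 + 70 + 70 + 70 + 60 + 60 + 30 = 890 kg.
Lower bound: ⌈890/290⌉ = 4 vans.
A packing using 4 vans:
  van 1: 220 + 70 = 290
  van 2: 110 + 110 + 70 = 290
  van 3: 90 + 70 + 60 + 60 = 280
  van 4: 30 = 30
This matches the lower bound, so 4 is optimal.

4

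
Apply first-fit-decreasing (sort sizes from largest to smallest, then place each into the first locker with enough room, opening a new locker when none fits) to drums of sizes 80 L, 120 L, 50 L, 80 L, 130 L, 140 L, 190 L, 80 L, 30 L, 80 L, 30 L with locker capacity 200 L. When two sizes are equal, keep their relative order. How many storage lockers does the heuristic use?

Sorted descending: 190, 140, 130, 120, 80, 80, 80, 80, 50, 30, 30.
  190 → locker 1 (new)  [load 190/200]
  140 → locker 2 (new)  [load 140/200]
  130 → locker 3 (new)  [load 130/200]
  120 → locker 4 (new)  [load 120/200]
  80 → locker 4  [load 200/200]
  80 → locker 5 (new)  [load 80/200]
  80 → locker 5  [load 160/200]
  80 → locker 6 (new)  [load 80/200]
  50 → locker 2  [load 190/200]
  30 → locker 3  [load 160/200]
  30 → locker 3  [load 190/200]
6 storage lockers opened.

6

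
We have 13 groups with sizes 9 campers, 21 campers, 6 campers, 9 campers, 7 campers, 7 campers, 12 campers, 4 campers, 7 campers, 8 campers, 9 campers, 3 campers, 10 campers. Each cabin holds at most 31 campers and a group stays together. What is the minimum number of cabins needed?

Total = 21 + 12 + 10 + 9 + 9 + 9 + 8 + 7 + 7 + 7 + 6 + 4 + 3 = 112 campers.
Lower bound: ⌈112/31⌉ = 4 cabins.
A packing using 4 cabins:
  cabin 1: 21 + 10 = 31
  cabin 2: 12 + 9 + 9 = 30
  cabin 3: 9 + 8 + 7 + 7 = 31
  cabin 4: 7 + 6 + 4 + 3 = 20
This matches the lower bound, so 4 is optimal.

4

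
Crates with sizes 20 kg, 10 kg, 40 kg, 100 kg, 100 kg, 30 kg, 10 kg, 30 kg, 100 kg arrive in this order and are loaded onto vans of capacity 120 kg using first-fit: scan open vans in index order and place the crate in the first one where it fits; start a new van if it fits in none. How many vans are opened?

5

  20 → van 1 (new)  [load 20/120]
  10 → van 1  [load 30/120]
  40 → van 1  [load 70/120]
  100 → van 2 (new)  [load 100/120]
  100 → van 3 (new)  [load 100/120]
  30 → van 1  [load 100/120]
  10 → van 1  [load 110/120]
  30 → van 4 (new)  [load 30/120]
  100 → van 5 (new)  [load 100/120]
5 vans opened.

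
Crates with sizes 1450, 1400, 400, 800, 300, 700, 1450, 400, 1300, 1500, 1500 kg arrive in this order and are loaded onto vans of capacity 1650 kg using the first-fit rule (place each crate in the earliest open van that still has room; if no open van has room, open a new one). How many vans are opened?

8

  1450 → van 1 (new)  [load 1450/1650]
  1400 → van 2 (new)  [load 1400/1650]
  400 → van 3 (new)  [load 400/1650]
  800 → van 3  [load 1200/1650]
  300 → van 3  [load 1500/1650]
  700 → van 4 (new)  [load 700/1650]
  1450 → van 5 (new)  [load 1450/1650]
  400 → van 4  [load 1100/1650]
  1300 → van 6 (new)  [load 1300/1650]
  1500 → van 7 (new)  [load 1500/1650]
  1500 → van 8 (new)  [load 1500/1650]
8 vans opened.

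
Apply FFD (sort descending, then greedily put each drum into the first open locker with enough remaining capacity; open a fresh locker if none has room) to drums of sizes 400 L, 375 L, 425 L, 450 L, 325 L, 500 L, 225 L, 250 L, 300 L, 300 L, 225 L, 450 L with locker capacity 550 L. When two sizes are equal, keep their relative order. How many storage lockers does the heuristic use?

9

Sorted descending: 500, 450, 450, 425, 400, 375, 325, 300, 300, 250, 225, 225.
  500 → locker 1 (new)  [load 500/550]
  450 → locker 2 (new)  [load 450/550]
  450 → locker 3 (new)  [load 450/550]
  425 → locker 4 (new)  [load 425/550]
  400 → locker 5 (new)  [load 400/550]
  375 → locker 6 (new)  [load 375/550]
  325 → locker 7 (new)  [load 325/550]
  300 → locker 8 (new)  [load 300/550]
  300 → locker 9 (new)  [load 300/550]
  250 → locker 8  [load 550/550]
  225 → locker 7  [load 550/550]
  225 → locker 9  [load 525/550]
9 storage lockers opened.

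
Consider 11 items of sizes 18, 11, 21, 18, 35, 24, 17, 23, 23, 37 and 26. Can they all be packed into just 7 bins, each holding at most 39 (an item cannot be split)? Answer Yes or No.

Total = 253; ⌈253/39⌉ = 7.
The bound of 7 does not rule out 7, but exhaustive search shows no assignment into 7 bins of capacity 39 exists — the minimum is 8.

No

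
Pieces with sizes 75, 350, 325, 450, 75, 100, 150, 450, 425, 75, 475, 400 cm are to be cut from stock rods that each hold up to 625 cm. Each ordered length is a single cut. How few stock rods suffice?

Total = 475 + 450 + 450 + 425 + 400 + 350 + 325 + 150 + 100 + 75 + 75 + 75 = 3350 cm.
Lower bound: ⌈3350/625⌉ = 6 stock rods.
Also, 7 pieces each exceed 625/2 cm, and no two of those can share a stock rod, so at least 7 stock rods are needed.
A packing using 7 stock rods:
  stock rod 1: 475 + 150 = 625
  stock rod 2: 450 + 100 + 75 = 625
  stock rod 3: 450 + 75 + 75 = 600
  stock rod 4: 425 = 425
  stock rod 5: 400 = 400
  stock rod 6: 350 = 350
  stock rod 7: 325 = 325
This matches the lower bound, so 7 is optimal.

7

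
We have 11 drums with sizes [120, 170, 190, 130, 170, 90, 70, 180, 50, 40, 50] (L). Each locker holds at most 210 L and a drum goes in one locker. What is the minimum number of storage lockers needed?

7

Total = 190 + 180 + 170 + 170 + 130 + 120 + 90 + 70 + 50 + 50 + 40 = 1260 L.
Lower bound: ⌈1260/210⌉ = 6 storage lockers.
A packing using 7 storage lockers:
  locker 1: 190 = 190
  locker 2: 180 = 180
  locker 3: 170 + 40 = 210
  locker 4: 170 = 170
  locker 5: 130 + 70 = 200
  locker 6: 120 + 90 = 210
  locker 7: 50 + 50 = 100
No arrangement into 6 storage lockers stays within capacity, so 7 is optimal.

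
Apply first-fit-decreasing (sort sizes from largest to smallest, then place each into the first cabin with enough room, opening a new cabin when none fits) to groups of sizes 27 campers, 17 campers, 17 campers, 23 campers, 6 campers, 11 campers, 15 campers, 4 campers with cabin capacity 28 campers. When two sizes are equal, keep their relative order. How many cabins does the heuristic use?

Sorted descending: 27, 23, 17, 17, 15, 11, 6, 4.
  27 → cabin 1 (new)  [load 27/28]
  23 → cabin 2 (new)  [load 23/28]
  17 → cabin 3 (new)  [load 17/28]
  17 → cabin 4 (new)  [load 17/28]
  15 → cabin 5 (new)  [load 15/28]
  11 → cabin 3  [load 28/28]
  6 → cabin 4  [load 23/28]
  4 → cabin 2  [load 27/28]
5 cabins opened.

5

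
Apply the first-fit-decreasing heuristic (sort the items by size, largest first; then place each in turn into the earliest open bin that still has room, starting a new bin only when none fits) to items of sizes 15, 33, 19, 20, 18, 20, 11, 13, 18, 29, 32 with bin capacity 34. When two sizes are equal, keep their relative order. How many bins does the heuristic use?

8

Sorted descending: 33, 32, 29, 20, 20, 19, 18, 18, 15, 13, 11.
  33 → bin 1 (new)  [load 33/34]
  32 → bin 2 (new)  [load 32/34]
  29 → bin 3 (new)  [load 29/34]
  20 → bin 4 (new)  [load 20/34]
  20 → bin 5 (new)  [load 20/34]
  19 → bin 6 (new)  [load 19/34]
  18 → bin 7 (new)  [load 18/34]
  18 → bin 8 (new)  [load 18/34]
  15 → bin 6  [load 34/34]
  13 → bin 4  [load 33/34]
  11 → bin 5  [load 31/34]
8 bins opened.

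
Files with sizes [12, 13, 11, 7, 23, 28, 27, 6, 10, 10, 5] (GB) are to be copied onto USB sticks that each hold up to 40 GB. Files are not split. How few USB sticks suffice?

Total = 28 + 27 + 23 + 13 + 12 + 11 + 10 + 10 + 7 + 6 + 5 = 152 GB.
Lower bound: ⌈152/40⌉ = 4 USB sticks.
A packing using 4 USB sticks:
  USB stick 1: 28 + 12 = 40
  USB stick 2: 27 + 13 = 40
  USB stick 3: 23 + 11 + 6 = 40
  USB stick 4: 10 + 10 + 7 + 5 = 32
This matches the lower bound, so 4 is optimal.

4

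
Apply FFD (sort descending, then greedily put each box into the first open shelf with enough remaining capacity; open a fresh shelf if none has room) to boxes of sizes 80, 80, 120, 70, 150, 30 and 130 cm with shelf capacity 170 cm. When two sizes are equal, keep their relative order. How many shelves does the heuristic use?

Sorted descending: 150, 130, 120, 80, 80, 70, 30.
  150 → shelf 1 (new)  [load 150/170]
  130 → shelf 2 (new)  [load 130/170]
  120 → shelf 3 (new)  [load 120/170]
  80 → shelf 4 (new)  [load 80/170]
  80 → shelf 4  [load 160/170]
  70 → shelf 5 (new)  [load 70/170]
  30 → shelf 2  [load 160/170]
5 shelves opened.

5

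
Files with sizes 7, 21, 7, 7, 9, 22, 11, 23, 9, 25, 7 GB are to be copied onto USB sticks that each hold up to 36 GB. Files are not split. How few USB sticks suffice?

Total = 25 + 23 + 22 + 21 + 11 + 9 + 9 + 7 + 7 + 7 + 7 = 148 GB.
Lower bound: ⌈148/36⌉ = 5 USB sticks.
A packing using 5 USB sticks:
  USB stick 1: 25 + 11 = 36
  USB stick 2: 23 + 9 = 32
  USB stick 3: 22 + 9 = 31
  USB stick 4: 21 + 7 + 7 = 35
  USB stick 5: 7 + 7 = 14
This matches the lower bound, so 5 is optimal.

5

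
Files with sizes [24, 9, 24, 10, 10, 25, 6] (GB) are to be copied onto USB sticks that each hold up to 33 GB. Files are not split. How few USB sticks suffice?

4

Total = 25 + 24 + 24 + 10 + 10 + 9 + 6 = 108 GB.
Lower bound: ⌈108/33⌉ = 4 USB sticks.
A packing using 4 USB sticks:
  USB stick 1: 25 + 6 = 31
  USB stick 2: 24 + 9 = 33
  USB stick 3: 24 = 24
  USB stick 4: 10 + 10 = 20
This matches the lower bound, so 4 is optimal.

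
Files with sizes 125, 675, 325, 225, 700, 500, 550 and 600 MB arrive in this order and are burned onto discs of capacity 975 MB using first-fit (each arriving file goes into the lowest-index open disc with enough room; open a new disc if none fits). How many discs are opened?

  125 → disc 1 (new)  [load 125/975]
  675 → disc 1  [load 800/975]
  325 → disc 2 (new)  [load 325/975]
  225 → disc 2  [load 550/975]
  700 → disc 3 (new)  [load 700/975]
  500 → disc 4 (new)  [load 500/975]
  550 → disc 5 (new)  [load 550/975]
  600 → disc 6 (new)  [load 600/975]
6 discs opened.

6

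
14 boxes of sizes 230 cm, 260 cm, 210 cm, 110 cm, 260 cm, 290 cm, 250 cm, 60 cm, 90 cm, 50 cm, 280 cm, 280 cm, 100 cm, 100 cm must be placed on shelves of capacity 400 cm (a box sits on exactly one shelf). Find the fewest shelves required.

Total = 290 + 280 + 280 + 260 + 260 + 250 + 230 + 210 + 110 + 100 + 100 + 90 + 60 + 50 = 2570 cm.
Lower bound: ⌈2570/400⌉ = 7 shelves.
Also, 8 boxes each exceed 200 cm, and no two of those can share a shelf, so at least 8 shelves are needed.
A packing using 8 shelves:
  shelf 1: 290 + 110 = 400
  shelf 2: 280 + 100 = 380
  shelf 3: 280 + 100 = 380
  shelf 4: 260 + 90 + 50 = 400
  shelf 5: 260 + 60 = 320
  shelf 6: 250 = 250
  shelf 7: 230 = 230
  shelf 8: 210 = 210
This matches the lower bound, so 8 is optimal.

8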